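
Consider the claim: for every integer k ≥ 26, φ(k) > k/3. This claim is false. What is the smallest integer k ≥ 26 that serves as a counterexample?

We need the least integer k ≥ 26 for which the claim fails.
The first 4 eligible values, up to k = 29, all satisfy the conclusion.
k = 30: φ(30) = 8 and 30/3 = 10, so φ(30) ≤ 30/3.
Thus k = 30 disproves the claim, and no smaller k works.

k = 30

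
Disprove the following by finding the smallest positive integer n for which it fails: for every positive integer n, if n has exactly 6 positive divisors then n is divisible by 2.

n = 45

A counterexample is any positive integer n such that n has exactly 6 positive divisors but n is not divisible by 2; we check each in order.
For n = 12, 18, 20, 28, 32, 44 the conclusion holds.
n = 45: τ(45) = 6; 45 mod 2 = 1.
Hence n = 45 is a counterexample.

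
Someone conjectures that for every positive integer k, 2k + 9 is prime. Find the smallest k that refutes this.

For k = 1, 2 the conclusion holds.
k = 3: 2k + 9 = 15 = 3 × 5, composite.
Hence k = 3 is a counterexample.

k = 3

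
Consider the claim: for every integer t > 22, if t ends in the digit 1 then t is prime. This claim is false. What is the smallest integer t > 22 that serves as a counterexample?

For t = 31, 41 the conclusion holds.
t = 51: 51 ends in 1; 51 = 3 × 17, composite.
So t = 51 is the smallest counterexample.

t = 51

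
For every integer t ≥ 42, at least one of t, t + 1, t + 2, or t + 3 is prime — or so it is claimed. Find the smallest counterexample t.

t = 48

We need the least integer t ≥ 42 for which t, t + 1, t + 2, t + 3 are all composite.
For t = 42, 43, 44, 45, 46, 47 the conclusion holds.
t = 48: 48 = 2 × 24; 49 = 7 × 7; 50 = 2 × 25; 51 = 3 × 17 — all composite.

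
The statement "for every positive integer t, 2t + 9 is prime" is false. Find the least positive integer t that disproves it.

t = 3

Check each positive integer t in order until 2t + 9 is not prime.
For t = 1, 2 the conclusion holds.
t = 3: 2t + 9 = 15 = 3 × 5, composite.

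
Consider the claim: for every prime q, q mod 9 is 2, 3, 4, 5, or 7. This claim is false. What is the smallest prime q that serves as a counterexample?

q = 17

We need the least prime q for which the claim fails.
q = 2: 2 mod 9 = 2.
q = 3: 3 mod 9 = 3.
q = 5: 5 mod 9 = 5.
q = 7: 7 mod 9 = 7.
q = 11: 11 mod 9 = 2.
q = 13: 13 mod 9 = 4.
q = 17: 17 mod 9 = 8 — not in {2, 3, 4, 5, 7}.
So q = 17 is the smallest counterexample.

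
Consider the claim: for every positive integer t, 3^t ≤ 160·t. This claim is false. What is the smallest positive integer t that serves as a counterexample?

For t = 1, 2, 3, 4, 5, 6 the conclusion holds.
t = 7: 3^t = 2187 and 160·t = 1120, so 2187 > 1120.

t = 7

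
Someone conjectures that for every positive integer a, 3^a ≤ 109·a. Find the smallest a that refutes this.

a = 6

We need the least positive integer a for which 3^a > 109·a.
The first 5 eligible values, up to a = 5, all satisfy the conclusion.
a = 6: 3^a = 729 and 109·a = 654, so 729 > 654.
So a = 6 is the smallest counterexample.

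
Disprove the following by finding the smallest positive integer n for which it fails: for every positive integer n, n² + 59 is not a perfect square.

A counterexample is any positive integer n such that n² + 59 is a perfect square; we check each in order.
For n = 1, 2, 3, 4, …, 26, 27, 28 the conclusion holds.
n = 29: 29² + 59 = 900 = 30², a perfect square.

n = 29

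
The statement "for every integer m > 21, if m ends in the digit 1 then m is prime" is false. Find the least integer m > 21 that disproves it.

m = 31: 31 ends in 1 and is prime.
m = 41: 41 ends in 1 and is prime.
m = 51: 51 ends in 1; 51 = 3 × 17, composite.

m = 51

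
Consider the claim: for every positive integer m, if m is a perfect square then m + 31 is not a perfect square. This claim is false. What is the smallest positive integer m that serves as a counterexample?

m = 225

We need the least positive integer m for which m is a perfect square but m + 31 is a perfect square.
For m = 1, 4, 9, 16, …, 144, 169, 196 the conclusion holds.
m = 225: 225 = 15² and 225 + 31 = 256 = 16².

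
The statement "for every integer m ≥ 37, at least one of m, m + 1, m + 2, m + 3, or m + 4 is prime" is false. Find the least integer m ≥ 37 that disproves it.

m = 48

For m = 37, 38, 39, 40, …, 45, 46, 47 the conclusion holds.
m = 48: 48 = 2 × 24; 49 = 7 × 7; 50 = 2 × 25; 51 = 3 × 17; 52 = 2 × 26 — all composite.
So m = 48 is the smallest counterexample.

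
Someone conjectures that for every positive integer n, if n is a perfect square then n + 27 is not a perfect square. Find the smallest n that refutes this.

n = 9

Check each positive integer n in order until n is a perfect square but n + 27 is a perfect square.
n = 1: 1 + 27 = 28, not a perfect square.
n = 4: 4 + 27 = 31, not a perfect square.
n = 9: 9 = 3² and 9 + 27 = 36 = 6².
Hence n = 9 is a counterexample.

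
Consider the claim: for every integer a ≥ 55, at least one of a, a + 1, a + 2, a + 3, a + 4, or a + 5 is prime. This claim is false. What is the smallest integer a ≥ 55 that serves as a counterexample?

The first 35 eligible values, up to a = 89, all satisfy the conclusion.
a = 90: 90 = 2 × 45; 91 = 7 × 13; 92 = 2 × 46; 93 = 3 × 31; 94 = 2 × 47; 95 = 5 × 19 — all composite.

a = 90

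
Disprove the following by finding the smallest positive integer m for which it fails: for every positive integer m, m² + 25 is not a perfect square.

Check each positive integer m in order until m² + 25 is a perfect square.
For m = 1, 2, 3, 4, …, 9, 10, 11 the conclusion holds.
m = 12: 12² + 25 = 169 = 13², a perfect square.
Thus m = 12 disproves the claim, and no smaller m works.

m = 12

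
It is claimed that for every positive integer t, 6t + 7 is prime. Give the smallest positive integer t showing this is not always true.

t = 3

A counterexample is any positive integer t such that 6t + 7 is not prime; we check each in order.
For t = 1, 2 the conclusion holds.
t = 3: 6t + 7 = 25 = 5 × 5, composite.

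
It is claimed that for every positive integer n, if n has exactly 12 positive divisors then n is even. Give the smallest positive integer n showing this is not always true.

n = 315

Check each positive integer n in order until n has exactly 12 positive divisors but n is odd.
For n = 60, 72, 84, 90, …, 294, 306, 308 the conclusion holds.
n = 315: divisors of 315: 12 divisors; 315 is odd.
Thus n = 315 disproves the claim, and no smaller n works.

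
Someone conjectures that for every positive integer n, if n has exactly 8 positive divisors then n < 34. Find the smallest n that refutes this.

A counterexample is any positive integer n such that n has exactly 8 positive divisors but the claim fails; we check each in order.
n = 24: τ(24) = 8; 24 < 34.
n = 30: τ(30) = 8; 30 < 34.
n = 40: τ(40) = 8; 40 ≥ 34.

n = 40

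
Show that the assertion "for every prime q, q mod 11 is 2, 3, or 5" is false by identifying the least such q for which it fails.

q = 7

We need the least prime q for which the claim fails.
q = 2: 2 mod 11 = 2.
q = 3: 3 mod 11 = 3.
q = 5: 5 mod 11 = 5.
q = 7: 7 mod 11 = 7 — not in {2, 3, 5}.
Hence q = 7 is a counterexample.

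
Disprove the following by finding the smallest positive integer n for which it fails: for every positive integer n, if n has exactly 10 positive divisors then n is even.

n = 405

The first 9 eligible values, up to n = 368, all satisfy the conclusion.
n = 405: divisors of 405: 10 divisors; 405 is odd.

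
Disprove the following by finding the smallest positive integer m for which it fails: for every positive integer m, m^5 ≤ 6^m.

m = 3

m = 1: m^5 = 1 and 6^m = 6, so 1 ≤ 6.
m = 2: m^5 = 32 and 6^m = 36, so 32 ≤ 36.
m = 3: m^5 = 243 and 6^m = 216, so 243 > 216.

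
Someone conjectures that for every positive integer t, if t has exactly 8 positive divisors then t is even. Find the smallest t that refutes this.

For t = 24, 30, 40, 42, …, 88, 102, 104 the conclusion holds.
t = 105: divisors of 105: 1, 3, 5, 7, 15, 21, 35, 105; 105 is odd.
Thus t = 105 disproves the claim, and no smaller t works.

t = 105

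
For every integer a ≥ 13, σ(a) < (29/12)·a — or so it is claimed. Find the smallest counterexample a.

a = 24

For a = 13, 14, 15, 16, …, 21, 22, 23 the conclusion holds.
a = 24: σ(24) = 60; 60 ≥ 58.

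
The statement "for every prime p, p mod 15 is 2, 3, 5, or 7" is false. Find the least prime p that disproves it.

Check each prime p in order until the claim fails.
p = 2: 2 mod 15 = 2.
p = 3: 3 mod 15 = 3.
p = 5: 5 mod 15 = 5.
p = 7: 7 mod 15 = 7.
p = 11: 11 mod 15 = 11 — not in {2, 3, 5, 7}.
So p = 11 is the smallest counterexample.

p = 11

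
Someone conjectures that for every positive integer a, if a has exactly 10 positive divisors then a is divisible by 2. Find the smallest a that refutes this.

a = 405

A counterexample is any positive integer a such that a has exactly 10 positive divisors but a is not divisible by 2; we check each in order.
For a = 48, 80, 112, 162, 176, 208, 272, 304, 368 the conclusion holds.
a = 405: τ(405) = 10; 405 mod 2 = 1.
Thus a = 405 disproves the claim, and no smaller a works.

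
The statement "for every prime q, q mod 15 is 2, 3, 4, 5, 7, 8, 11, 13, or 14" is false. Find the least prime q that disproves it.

q = 31

For q = 2, 3, 5, 7, 11, 13, 17, 19, 23, 29 the conclusion holds.
q = 31: 31 mod 15 = 1 — not in {2, 3, 4, 5, 7, 8, 11, 13, 14}.
Hence q = 31 is a counterexample.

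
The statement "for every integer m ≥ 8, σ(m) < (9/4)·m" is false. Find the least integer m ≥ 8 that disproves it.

m = 12

Check each integer m ≥ 8 in order until the claim fails.
m = 8: σ(8) = 15; 15 < 18.
m = 9: σ(9) = 13; 13 < 81/4.
m = 10: σ(10) = 18; 18 < 45/2.
m = 11: σ(11) = 12; 12 < 99/4.
m = 12: σ(12) = 28; 28 ≥ 27.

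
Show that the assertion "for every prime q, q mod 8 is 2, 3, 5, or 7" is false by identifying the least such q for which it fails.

q = 2: 2 mod 8 = 2.
q = 3: 3 mod 8 = 3.
q = 5: 5 mod 8 = 5.
q = 7: 7 mod 8 = 7.
q = 11: 11 mod 8 = 3.
q = 13: 13 mod 8 = 5.
q = 17: 17 mod 8 = 1 — not in {2, 3, 5, 7}.
Thus q = 17 disproves the claim, and no smaller q works.

q = 17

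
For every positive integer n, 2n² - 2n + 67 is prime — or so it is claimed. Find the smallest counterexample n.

n = 4

n = 1: 2n² - 2n + 67 = 67, prime.
n = 2: 2n² - 2n + 67 = 71, prime.
n = 3: 2n² - 2n + 67 = 79, prime.
n = 4: 2n² - 2n + 67 = 91 = 7 × 13, composite.
Thus n = 4 disproves the claim, and no smaller n works.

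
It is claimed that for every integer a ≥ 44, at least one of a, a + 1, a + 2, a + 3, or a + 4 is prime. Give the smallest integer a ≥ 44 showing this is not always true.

a = 48

a = 44: 47 is prime.
a = 45: 47 is prime.
a = 46: 47 is prime.
a = 47: 47 is prime.
a = 48: 48 = 2 × 24; 49 = 7 × 7; 50 = 2 × 25; 51 = 3 × 17; 52 = 2 × 26 — all composite.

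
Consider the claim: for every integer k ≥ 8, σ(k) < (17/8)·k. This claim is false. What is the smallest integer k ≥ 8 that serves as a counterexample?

A counterexample is any integer k ≥ 8 such that the claim fails; we check each in order.
The first 4 eligible values, up to k = 11, all satisfy the conclusion.
k = 12: σ(12) = 28; 28 ≥ 51/2.

k = 12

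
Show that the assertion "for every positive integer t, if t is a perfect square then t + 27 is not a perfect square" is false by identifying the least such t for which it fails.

t = 9

t = 1: 1 + 27 = 28, not a perfect square.
t = 4: 4 + 27 = 31, not a perfect square.
t = 9: 9 = 3² and 9 + 27 = 36 = 6².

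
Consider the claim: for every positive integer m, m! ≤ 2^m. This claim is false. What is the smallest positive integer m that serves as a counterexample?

m = 4

We need the least positive integer m for which m! > 2^m.
For m = 1, 2, 3 the conclusion holds.
m = 4: m! = 24 and 2^m = 16, so 24 > 16.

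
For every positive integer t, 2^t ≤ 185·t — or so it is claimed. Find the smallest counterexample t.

The first 10 eligible values, up to t = 10, all satisfy the conclusion.
t = 11: 2^t = 2048 and 185·t = 2035, so 2048 > 2035.

t = 11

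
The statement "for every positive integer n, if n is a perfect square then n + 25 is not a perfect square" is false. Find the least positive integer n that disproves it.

n = 144

Check each positive integer n in order until n is a perfect square but n + 25 is a perfect square.
For n = 1, 4, 9, 16, …, 81, 100, 121 the conclusion holds.
n = 144: 144 = 12² and 144 + 25 = 169 = 13².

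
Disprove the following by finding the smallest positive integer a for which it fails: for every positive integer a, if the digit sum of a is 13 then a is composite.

Check each positive integer a in order until the digit sum of a is 13 but a is prime.
For a = 49, 58 the conclusion holds.
a = 67: digit sum 13; 67 is prime, not composite.
Thus a = 67 disproves the claim, and no smaller a works.

a = 67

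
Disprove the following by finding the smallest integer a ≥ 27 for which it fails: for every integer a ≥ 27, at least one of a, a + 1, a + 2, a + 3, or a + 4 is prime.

a = 32

Check each integer a ≥ 27 in order until a, a + 1, a + 2, a + 3, a + 4 are all composite.
For a = 27, 28, 29, 30, 31 the conclusion holds.
a = 32: 32 = 2 × 16; 33 = 3 × 11; 34 = 2 × 17; 35 = 5 × 7; 36 = 2 × 18 — all composite.
Hence a = 32 is a counterexample.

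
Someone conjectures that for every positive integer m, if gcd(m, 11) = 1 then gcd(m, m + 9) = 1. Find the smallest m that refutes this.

For m = 1, 2 the conclusion holds.
m = 3: gcd(3, 12) = 3.

m = 3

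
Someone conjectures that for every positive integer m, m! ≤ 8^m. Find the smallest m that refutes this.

m = 20

The first 19 eligible values, up to m = 19, all satisfy the conclusion.
m = 20: m! = 2432902008176640000 and 8^m = 1152921504606846976, so 2432902008176640000 > 1152921504606846976.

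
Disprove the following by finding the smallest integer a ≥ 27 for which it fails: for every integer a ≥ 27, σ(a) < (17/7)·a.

a = 36

We need the least integer a ≥ 27 for which the claim fails.
The first 9 eligible values, up to a = 35, all satisfy the conclusion.
a = 36: σ(36) = 91; 91 ≥ 612/7.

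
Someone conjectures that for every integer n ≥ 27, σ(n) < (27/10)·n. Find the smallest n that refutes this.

n = 60

Check each integer n ≥ 27 in order until the claim fails.
For n = 27, 28, 29, 30, …, 57, 58, 59 the conclusion holds.
n = 60: σ(60) = 168; 168 ≥ 162.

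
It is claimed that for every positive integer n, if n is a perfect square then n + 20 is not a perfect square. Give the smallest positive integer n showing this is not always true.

n = 16

n = 1: 1 + 20 = 21, not a perfect square.
n = 4: 4 + 20 = 24, not a perfect square.
n = 9: 9 + 20 = 29, not a perfect square.
n = 16: 16 = 4² and 16 + 20 = 36 = 6².
Hence n = 16 is a counterexample.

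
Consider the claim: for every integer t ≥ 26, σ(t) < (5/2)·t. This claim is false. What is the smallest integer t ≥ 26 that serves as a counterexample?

t = 36

For t = 26, 27, 28, 29, 30, 31, 32, 33, 34, 35 the conclusion holds.
t = 36: σ(36) = 91; 91 ≥ 90.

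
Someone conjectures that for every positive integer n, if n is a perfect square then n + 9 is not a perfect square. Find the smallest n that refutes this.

n = 16

A counterexample is any positive integer n such that n is a perfect square but n + 9 is a perfect square; we check each in order.
For n = 1, 4, 9 the conclusion holds.
n = 16: 16 = 4² and 16 + 9 = 25 = 5².
Thus n = 16 disproves the claim, and no smaller n works.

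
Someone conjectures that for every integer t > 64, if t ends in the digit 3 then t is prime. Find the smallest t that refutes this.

For t = 73, 83 the conclusion holds.
t = 93: 93 ends in 3; 93 = 3 × 31, composite.
Thus t = 93 disproves the claim, and no smaller t works.

t = 93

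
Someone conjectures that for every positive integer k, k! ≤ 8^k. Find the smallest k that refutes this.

Check each positive integer k in order until k! > 8^k.
The first 19 eligible values, up to k = 19, all satisfy the conclusion.
k = 20: k! = 2432902008176640000 and 8^k = 1152921504606846976, so 2432902008176640000 > 1152921504606846976.
Hence k = 20 is a counterexample.

k = 20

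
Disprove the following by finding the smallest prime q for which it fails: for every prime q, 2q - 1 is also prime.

We need the least prime q for which 2q - 1 is not prime.
q = 2: 2q - 1 = 3, prime.
q = 3: 2q - 1 = 5, prime.
q = 5: 2q - 1 = 9 = 3 × 3, not prime.
So q = 5 is the smallest counterexample.

q = 5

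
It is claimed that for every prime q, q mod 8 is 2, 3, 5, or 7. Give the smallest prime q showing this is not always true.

q = 2: 2 mod 8 = 2.
q = 3: 3 mod 8 = 3.
q = 5: 5 mod 8 = 5.
q = 7: 7 mod 8 = 7.
q = 11: 11 mod 8 = 3.
q = 13: 13 mod 8 = 5.
q = 17: 17 mod 8 = 1 — not in {2, 3, 5, 7}.

q = 17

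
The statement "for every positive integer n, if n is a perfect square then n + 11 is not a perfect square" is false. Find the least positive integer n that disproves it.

A counterexample is any positive integer n such that n is a perfect square but n + 11 is a perfect square; we check each in order.
The first 4 eligible values, up to n = 16, all satisfy the conclusion.
n = 25: 25 = 5² and 25 + 11 = 36 = 6².
So n = 25 is the smallest counterexample.

n = 25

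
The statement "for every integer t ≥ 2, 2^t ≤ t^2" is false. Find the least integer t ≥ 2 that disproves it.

A counterexample is any integer t ≥ 2 such that 2^t > t^2; we check each in order.
For t = 2, 3, 4 the conclusion holds.
t = 5: 2^t = 32 and t^2 = 25, so 32 > 25.
So t = 5 is the smallest counterexample.

t = 5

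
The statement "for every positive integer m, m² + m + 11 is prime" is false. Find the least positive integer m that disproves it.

m = 10

A counterexample is any positive integer m such that m² + m + 11 is not prime; we check each in order.
For m = 1, 2, 3, 4, 5, 6, 7, 8, 9 the conclusion holds.
m = 10: m² + m + 11 = 121 = 11 × 11, composite.
Thus m = 10 disproves the claim, and no smaller m works.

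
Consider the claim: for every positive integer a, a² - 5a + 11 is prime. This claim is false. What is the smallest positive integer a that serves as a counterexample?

Check each positive integer a in order until a² - 5a + 11 is not prime.
The first 6 eligible values, up to a = 6, all satisfy the conclusion.
a = 7: a² - 5a + 11 = 25 = 5 × 5, composite.
Hence a = 7 is a counterexample.

a = 7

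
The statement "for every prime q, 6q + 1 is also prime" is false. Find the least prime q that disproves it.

q = 19

We need the least prime q for which 6q + 1 is not prime.
The first 7 eligible values, up to q = 17, all satisfy the conclusion.
q = 19: 6q + 1 = 115 = 5 × 23, not prime.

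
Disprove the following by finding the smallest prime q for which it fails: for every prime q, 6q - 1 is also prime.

q = 11

We need the least prime q for which 6q - 1 is not prime.
The first 4 eligible values, up to q = 7, all satisfy the conclusion.
q = 11: 6q - 1 = 65 = 5 × 13, not prime.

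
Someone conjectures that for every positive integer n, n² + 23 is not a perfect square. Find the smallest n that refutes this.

n = 11

A counterexample is any positive integer n such that n² + 23 is a perfect square; we check each in order.
For n = 1, 2, 3, 4, 5, 6, 7, 8, 9, 10 the conclusion holds.
n = 11: 11² + 23 = 144 = 12², a perfect square.
So n = 11 is the smallest counterexample.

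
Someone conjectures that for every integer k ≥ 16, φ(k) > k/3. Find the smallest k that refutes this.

Check each integer k ≥ 16 in order until the claim fails.
For k = 16, 17 the conclusion holds.
k = 18: φ(18) = 6 and 18/3 = 6, so φ(18) ≤ 18/3.
Hence k = 18 is a counterexample.

k = 18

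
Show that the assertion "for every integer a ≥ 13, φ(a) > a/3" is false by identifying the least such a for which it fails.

a = 18

For a = 13, 14, 15, 16, 17 the conclusion holds.
a = 18: φ(18) = 6 and 18/3 = 6, so φ(18) ≤ 18/3.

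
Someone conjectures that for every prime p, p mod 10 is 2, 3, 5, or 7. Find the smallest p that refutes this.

A counterexample is any prime p such that the claim fails; we check each in order.
For p = 2, 3, 5, 7 the conclusion holds.
p = 11: 11 mod 10 = 1 — not in {2, 3, 5, 7}.

p = 11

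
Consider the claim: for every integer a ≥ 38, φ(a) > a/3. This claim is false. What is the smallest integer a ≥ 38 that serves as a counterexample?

For a = 38, 39, 40, 41 the conclusion holds.
a = 42: φ(42) = 12 and 42/3 = 14, so φ(42) ≤ 42/3.
Hence a = 42 is a counterexample.

a = 42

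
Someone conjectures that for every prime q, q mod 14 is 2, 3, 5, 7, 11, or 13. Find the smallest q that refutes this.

q = 23

A counterexample is any prime q such that the claim fails; we check each in order.
For q = 2, 3, 5, 7, 11, 13, 17, 19 the conclusion holds.
q = 23: 23 mod 14 = 9 — not in {2, 3, 5, 7, 11, 13}.
So q = 23 is the smallest counterexample.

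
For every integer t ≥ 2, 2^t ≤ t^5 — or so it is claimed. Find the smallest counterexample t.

A counterexample is any integer t ≥ 2 such that 2^t > t^5; we check each in order.
For t = 2, 3, 4, 5, …, 20, 21, 22 the conclusion holds.
t = 23: 2^t = 8388608 and t^5 = 6436343, so 8388608 > 6436343.

t = 23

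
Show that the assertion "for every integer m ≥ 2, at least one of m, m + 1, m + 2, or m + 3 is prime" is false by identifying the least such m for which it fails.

m = 24

A counterexample is any integer m ≥ 2 such that m, m + 1, m + 2, m + 3 are all composite; we check each in order.
For m = 2, 3, 4, 5, …, 21, 22, 23 the conclusion holds.
m = 24: 24 = 2 × 12; 25 = 5 × 5; 26 = 2 × 13; 27 = 3 × 9 — all composite.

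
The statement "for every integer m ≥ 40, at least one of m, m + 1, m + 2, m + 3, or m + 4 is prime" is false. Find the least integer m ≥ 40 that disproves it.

A counterexample is any integer m ≥ 40 such that m, m + 1, m + 2, m + 3, m + 4 are all composite; we check each in order.
The first 8 eligible values, up to m = 47, all satisfy the conclusion.
m = 48: 48 = 2 × 24; 49 = 7 × 7; 50 = 2 × 25; 51 = 3 × 17; 52 = 2 × 26 — all composite.

m = 48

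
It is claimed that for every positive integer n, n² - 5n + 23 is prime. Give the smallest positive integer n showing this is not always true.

We need the least positive integer n for which n² - 5n + 23 is not prime.
For n = 1, 2, 3, 4, …, 16, 17, 18 the conclusion holds.
n = 19: n² - 5n + 23 = 289 = 17 × 17, composite.

n = 19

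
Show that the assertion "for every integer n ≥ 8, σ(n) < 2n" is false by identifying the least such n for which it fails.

A counterexample is any integer n ≥ 8 such that the claim fails; we check each in order.
For n = 8, 9, 10, 11 the conclusion holds.
n = 12: σ(12) = 28; 28 ≥ 24.
So n = 12 is the smallest counterexample.

n = 12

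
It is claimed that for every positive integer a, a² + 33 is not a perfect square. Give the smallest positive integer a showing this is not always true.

For a = 1, 2, 3 the conclusion holds.
a = 4: 4² + 33 = 49 = 7², a perfect square.
So a = 4 is the smallest counterexample.

a = 4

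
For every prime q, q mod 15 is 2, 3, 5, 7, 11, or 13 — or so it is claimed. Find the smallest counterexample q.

q = 19

A counterexample is any prime q such that the claim fails; we check each in order.
The first 7 eligible values, up to q = 17, all satisfy the conclusion.
q = 19: 19 mod 15 = 4 — not in {2, 3, 5, 7, 11, 13}.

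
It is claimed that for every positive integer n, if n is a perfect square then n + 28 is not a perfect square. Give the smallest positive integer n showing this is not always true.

Check each positive integer n in order until n is a perfect square but n + 28 is a perfect square.
The first 5 eligible values, up to n = 25, all satisfy the conclusion.
n = 36: 36 = 6² and 36 + 28 = 64 = 8².
Thus n = 36 disproves the claim, and no smaller n works.

n = 36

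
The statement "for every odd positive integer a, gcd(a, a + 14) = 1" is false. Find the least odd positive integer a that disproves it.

Check each odd positive integer a in order until gcd(a, a + 14) > 1.
a = 1: gcd(1, 15) = 1.
a = 3: gcd(3, 17) = 1.
a = 5: gcd(5, 19) = 1.
a = 7: gcd(7, 21) = 7.
So a = 7 is the smallest counterexample.

a = 7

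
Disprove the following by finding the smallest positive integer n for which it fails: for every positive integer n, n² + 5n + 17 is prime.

n = 8

The first 7 eligible values, up to n = 7, all satisfy the conclusion.
n = 8: n² + 5n + 17 = 121 = 11 × 11, composite.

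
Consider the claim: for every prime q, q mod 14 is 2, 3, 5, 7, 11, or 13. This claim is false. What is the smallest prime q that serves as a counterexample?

q = 2: 2 mod 14 = 2.
q = 3: 3 mod 14 = 3.
q = 5: 5 mod 14 = 5.
q = 7: 7 mod 14 = 7.
q = 11: 11 mod 14 = 11.
q = 13: 13 mod 14 = 13.
q = 17: 17 mod 14 = 3.
q = 19: 19 mod 14 = 5.
q = 23: 23 mod 14 = 9 — not in {2, 3, 5, 7, 11, 13}.

q = 23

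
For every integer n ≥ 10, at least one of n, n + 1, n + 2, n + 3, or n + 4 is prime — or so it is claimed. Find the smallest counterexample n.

n = 24

Check each integer n ≥ 10 in order until n, n + 1, n + 2, n + 3, n + 4 are all composite.
For n = 10, 11, 12, 13, …, 21, 22, 23 the conclusion holds.
n = 24: 24 = 2 × 12; 25 = 5 × 5; 26 = 2 × 13; 27 = 3 × 9; 28 = 2 × 14 — all composite.
So n = 24 is the smallest counterexample.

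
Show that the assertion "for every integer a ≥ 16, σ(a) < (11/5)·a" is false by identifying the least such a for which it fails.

a = 24

Check each integer a ≥ 16 in order until the claim fails.
a = 16: σ(16) = 31; 31 < 176/5.
a = 17: σ(17) = 18; 18 < 187/5.
a = 18: σ(18) = 39; 39 < 198/5.
a = 19: σ(19) = 20; 20 < 209/5.
a = 20: σ(20) = 42; 42 < 44.
a = 21: σ(21) = 32; 32 < 231/5.
a = 22: σ(22) = 36; 36 < 242/5.
a = 23: σ(23) = 24; 24 < 253/5.
a = 24: σ(24) = 60; 60 ≥ 264/5.
So a = 24 is the smallest counterexample.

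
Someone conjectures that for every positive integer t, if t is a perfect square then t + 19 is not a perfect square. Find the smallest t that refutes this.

t = 81

Check each positive integer t in order until t is a perfect square but t + 19 is a perfect square.
For t = 1, 4, 9, 16, 25, 36, 49, 64 the conclusion holds.
t = 81: 81 = 9² and 81 + 19 = 100 = 10².
Thus t = 81 disproves the claim, and no smaller t works.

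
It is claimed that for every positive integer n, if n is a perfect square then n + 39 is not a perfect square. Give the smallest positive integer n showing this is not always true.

n = 25

The first 4 eligible values, up to n = 16, all satisfy the conclusion.
n = 25: 25 = 5² and 25 + 39 = 64 = 8².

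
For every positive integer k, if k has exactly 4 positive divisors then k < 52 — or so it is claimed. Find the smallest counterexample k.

We need the least positive integer k for which k has exactly 4 positive divisors but the claim fails.
For k = 6, 8, 10, 14, …, 39, 46, 51 the conclusion holds.
k = 55: τ(55) = 4; 55 ≥ 52.
Hence k = 55 is a counterexample.

k = 55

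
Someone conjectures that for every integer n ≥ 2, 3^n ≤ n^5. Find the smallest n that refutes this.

The first 9 eligible values, up to n = 10, all satisfy the conclusion.
n = 11: 3^n = 177147 and n^5 = 161051, so 177147 > 161051.
Thus n = 11 disproves the claim, and no smaller n works.

n = 11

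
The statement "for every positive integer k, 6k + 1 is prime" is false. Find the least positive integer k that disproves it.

A counterexample is any positive integer k such that 6k + 1 is not prime; we check each in order.
k = 1: 6k + 1 = 7, prime.
k = 2: 6k + 1 = 13, prime.
k = 3: 6k + 1 = 19, prime.
k = 4: 6k + 1 = 25 = 5 × 5, composite.
So k = 4 is the smallest counterexample.

k = 4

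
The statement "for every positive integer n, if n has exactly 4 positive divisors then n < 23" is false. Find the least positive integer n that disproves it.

We need the least positive integer n for which n has exactly 4 positive divisors but the claim fails.
For n = 6, 8, 10, 14, 15, 21, 22 the conclusion holds.
n = 26: τ(26) = 4; 26 ≥ 23.
Thus n = 26 disproves the claim, and no smaller n works.

n = 26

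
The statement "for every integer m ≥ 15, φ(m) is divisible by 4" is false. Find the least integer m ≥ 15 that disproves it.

m = 18

Check each integer m ≥ 15 in order until φ(m) is not divisible by 4.
For m = 15, 16, 17 the conclusion holds.
m = 18: φ(18) = 6; 6 mod 4 = 2.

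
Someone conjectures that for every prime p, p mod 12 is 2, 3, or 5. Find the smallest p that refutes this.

A counterexample is any prime p such that the claim fails; we check each in order.
For p = 2, 3, 5 the conclusion holds.
p = 7: 7 mod 12 = 7 — not in {2, 3, 5}.
Thus p = 7 disproves the claim, and no smaller p works.

p = 7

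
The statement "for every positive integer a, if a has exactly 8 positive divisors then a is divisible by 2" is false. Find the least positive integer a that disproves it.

For a = 24, 30, 40, 42, …, 88, 102, 104 the conclusion holds.
a = 105: τ(105) = 8; 105 mod 2 = 1.
Hence a = 105 is a counterexample.

a = 105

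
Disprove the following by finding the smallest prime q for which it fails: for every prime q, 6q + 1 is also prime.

q = 19

We need the least prime q for which 6q + 1 is not prime.
q = 2: 6q + 1 = 13, prime.
q = 3: 6q + 1 = 19, prime.
q = 5: 6q + 1 = 31, prime.
q = 7: 6q + 1 = 43, prime.
q = 11: 6q + 1 = 67, prime.
q = 13: 6q + 1 = 79, prime.
q = 17: 6q + 1 = 103, prime.
q = 19: 6q + 1 = 115 = 5 × 23, not prime.
Thus q = 19 disproves the claim, and no smaller q works.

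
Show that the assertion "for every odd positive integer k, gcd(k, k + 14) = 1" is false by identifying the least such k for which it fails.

k = 7

For k = 1, 3, 5 the conclusion holds.
k = 7: gcd(7, 21) = 7.
Hence k = 7 is a counterexample.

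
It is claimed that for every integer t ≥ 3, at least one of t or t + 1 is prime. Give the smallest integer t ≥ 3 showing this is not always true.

Check each integer t ≥ 3 in order until t, t + 1 are both composite.
The first 5 eligible values, up to t = 7, all satisfy the conclusion.
t = 8: 8 = 2 × 4; 9 = 3 × 3 — both composite.

t = 8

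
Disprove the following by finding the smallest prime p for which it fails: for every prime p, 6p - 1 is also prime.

Check each prime p in order until 6p - 1 is not prime.
p = 2: 6p - 1 = 11, prime.
p = 3: 6p - 1 = 17, prime.
p = 5: 6p - 1 = 29, prime.
p = 7: 6p - 1 = 41, prime.
p = 11: 6p - 1 = 65 = 5 × 13, not prime.
So p = 11 is the smallest counterexample.

p = 11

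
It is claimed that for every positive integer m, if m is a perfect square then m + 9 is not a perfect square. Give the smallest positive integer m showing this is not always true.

Check each positive integer m in order until m is a perfect square but m + 9 is a perfect square.
For m = 1, 4, 9 the conclusion holds.
m = 16: 16 = 4² and 16 + 9 = 25 = 5².

m = 16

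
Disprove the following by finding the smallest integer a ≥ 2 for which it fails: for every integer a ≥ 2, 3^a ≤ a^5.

We need the least integer a ≥ 2 for which 3^a > a^5.
For a = 2, 3, 4, 5, 6, 7, 8, 9, 10 the conclusion holds.
a = 11: 3^a = 177147 and a^5 = 161051, so 177147 > 161051.
Thus a = 11 disproves the claim, and no smaller a works.

a = 11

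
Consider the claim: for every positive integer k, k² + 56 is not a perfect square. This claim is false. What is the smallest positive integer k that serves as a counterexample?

A counterexample is any positive integer k such that k² + 56 is a perfect square; we check each in order.
k = 1: 1² + 56 = 57, not a perfect square.
k = 2: 2² + 56 = 60, not a perfect square.
k = 3: 3² + 56 = 65, not a perfect square.
k = 4: 4² + 56 = 72, not a perfect square.
k = 5: 5² + 56 = 81 = 9², a perfect square.
So k = 5 is the smallest counterexample.

k = 5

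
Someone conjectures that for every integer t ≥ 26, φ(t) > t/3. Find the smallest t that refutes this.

A counterexample is any integer t ≥ 26 such that the claim fails; we check each in order.
The first 4 eligible values, up to t = 29, all satisfy the conclusion.
t = 30: φ(30) = 8 and 30/3 = 10, so φ(30) ≤ 30/3.
Thus t = 30 disproves the claim, and no smaller t works.

t = 30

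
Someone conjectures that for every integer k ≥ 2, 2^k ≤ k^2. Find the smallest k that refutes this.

A counterexample is any integer k ≥ 2 such that 2^k > k^2; we check each in order.
k = 2: 2^k = 4 and k^2 = 4, so 4 ≤ 4.
k = 3: 2^k = 8 and k^2 = 9, so 8 ≤ 9.
k = 4: 2^k = 16 and k^2 = 16, so 16 ≤ 16.
k = 5: 2^k = 32 and k^2 = 25, so 32 > 25.
Thus k = 5 disproves the claim, and no smaller k works.

k = 5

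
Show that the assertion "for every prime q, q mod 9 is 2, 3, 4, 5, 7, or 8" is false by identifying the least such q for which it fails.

Check each prime q in order until the claim fails.
For q = 2, 3, 5, 7, 11, 13, 17 the conclusion holds.
q = 19: 19 mod 9 = 1 — not in {2, 3, 4, 5, 7, 8}.
Hence q = 19 is a counterexample.

q = 19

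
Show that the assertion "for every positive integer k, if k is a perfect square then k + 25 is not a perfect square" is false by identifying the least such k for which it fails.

k = 144

Check each positive integer k in order until k is a perfect square but k + 25 is a perfect square.
For k = 1, 4, 9, 16, …, 81, 100, 121 the conclusion holds.
k = 144: 144 = 12² and 144 + 25 = 169 = 13².
Thus k = 144 disproves the claim, and no smaller k works.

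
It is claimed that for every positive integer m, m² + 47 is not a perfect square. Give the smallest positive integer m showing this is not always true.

Check each positive integer m in order until m² + 47 is a perfect square.
For m = 1, 2, 3, 4, …, 20, 21, 22 the conclusion holds.
m = 23: 23² + 47 = 576 = 24², a perfect square.

m = 23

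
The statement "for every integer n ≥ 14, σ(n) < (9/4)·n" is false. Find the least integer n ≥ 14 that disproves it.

n = 24

We need the least integer n ≥ 14 for which the claim fails.
For n = 14, 15, 16, 17, 18, 19, 20, 21, 22, 23 the conclusion holds.
n = 24: σ(24) = 60; 60 ≥ 54.
So n = 24 is the smallest counterexample.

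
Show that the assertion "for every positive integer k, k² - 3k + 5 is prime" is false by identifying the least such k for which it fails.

Check each positive integer k in order until k² - 3k + 5 is not prime.
k = 1: k² - 3k + 5 = 3, prime.
k = 2: k² - 3k + 5 = 3, prime.
k = 3: k² - 3k + 5 = 5, prime.
k = 4: k² - 3k + 5 = 9 = 3 × 3, composite.

k = 4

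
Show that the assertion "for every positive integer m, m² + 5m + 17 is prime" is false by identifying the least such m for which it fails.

m = 1: m² + 5m + 17 = 23, prime.
m = 2: m² + 5m + 17 = 31, prime.
m = 3: m² + 5m + 17 = 41, prime.
m = 4: m² + 5m + 17 = 53, prime.
m = 5: m² + 5m + 17 = 67, prime.
m = 6: m² + 5m + 17 = 83, prime.
m = 7: m² + 5m + 17 = 101, prime.
m = 8: m² + 5m + 17 = 121 = 11 × 11, composite.

m = 8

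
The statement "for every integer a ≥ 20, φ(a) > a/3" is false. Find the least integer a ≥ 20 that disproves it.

a = 24

Check each integer a ≥ 20 in order until the claim fails.
The first 4 eligible values, up to a = 23, all satisfy the conclusion.
a = 24: φ(24) = 8 and 24/3 = 8, so φ(24) ≤ 24/3.
So a = 24 is the smallest counterexample.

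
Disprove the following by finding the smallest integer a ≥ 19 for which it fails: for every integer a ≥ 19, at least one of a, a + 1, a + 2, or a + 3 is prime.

A counterexample is any integer a ≥ 19 such that a, a + 1, a + 2, a + 3 are all composite; we check each in order.
a = 19: 19 is prime.
a = 20: 23 is prime.
a = 21: 23 is prime.
a = 22: 23 is prime.
a = 23: 23 is prime.
a = 24: 24 = 2 × 12; 25 = 5 × 5; 26 = 2 × 13; 27 = 3 × 9 — all composite.

a = 24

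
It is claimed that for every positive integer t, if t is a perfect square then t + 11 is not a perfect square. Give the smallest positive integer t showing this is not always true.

t = 25

A counterexample is any positive integer t such that t is a perfect square but t + 11 is a perfect square; we check each in order.
For t = 1, 4, 9, 16 the conclusion holds.
t = 25: 25 = 5² and 25 + 11 = 36 = 6².
So t = 25 is the smallest counterexample.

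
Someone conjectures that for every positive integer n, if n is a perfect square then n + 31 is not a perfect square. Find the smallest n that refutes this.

n = 225

A counterexample is any positive integer n such that n is a perfect square but n + 31 is a perfect square; we check each in order.
The first 14 eligible values, up to n = 196, all satisfy the conclusion.
n = 225: 225 = 15² and 225 + 31 = 256 = 16².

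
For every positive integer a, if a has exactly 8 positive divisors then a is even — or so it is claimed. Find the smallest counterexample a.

We need the least positive integer a for which a has exactly 8 positive divisors but a is odd.
For a = 24, 30, 40, 42, …, 88, 102, 104 the conclusion holds.
a = 105: divisors of 105: 1, 3, 5, 7, 15, 21, 35, 105; 105 is odd.
Thus a = 105 disproves the claim, and no smaller a works.

a = 105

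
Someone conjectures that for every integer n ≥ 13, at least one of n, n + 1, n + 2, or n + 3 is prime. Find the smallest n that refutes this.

For n = 13, 14, 15, 16, …, 21, 22, 23 the conclusion holds.
n = 24: 24 = 2 × 12; 25 = 5 × 5; 26 = 2 × 13; 27 = 3 × 9 — all composite.
Thus n = 24 disproves the claim, and no smaller n works.

n = 24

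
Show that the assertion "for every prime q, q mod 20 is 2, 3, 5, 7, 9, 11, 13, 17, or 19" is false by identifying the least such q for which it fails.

We need the least prime q for which the claim fails.
For q = 2, 3, 5, 7, …, 29, 31, 37 the conclusion holds.
q = 41: 41 mod 20 = 1 — not in {2, 3, 5, 7, 9, 11, 13, 17, 19}.

q = 41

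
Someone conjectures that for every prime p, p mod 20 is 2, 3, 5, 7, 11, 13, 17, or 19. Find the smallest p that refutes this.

Check each prime p in order until the claim fails.
For p = 2, 3, 5, 7, 11, 13, 17, 19, 23 the conclusion holds.
p = 29: 29 mod 20 = 9 — not in {2, 3, 5, 7, 11, 13, 17, 19}.
Thus p = 29 disproves the claim, and no smaller p works.

p = 29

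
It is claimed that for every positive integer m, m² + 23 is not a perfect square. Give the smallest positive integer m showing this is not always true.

m = 11

A counterexample is any positive integer m such that m² + 23 is a perfect square; we check each in order.
For m = 1, 2, 3, 4, 5, 6, 7, 8, 9, 10 the conclusion holds.
m = 11: 11² + 23 = 144 = 12², a perfect square.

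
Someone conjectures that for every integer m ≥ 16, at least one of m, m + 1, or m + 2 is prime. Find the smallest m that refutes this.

For m = 16, 17, 18, 19 the conclusion holds.
m = 20: 20 = 2 × 10; 21 = 3 × 7; 22 = 2 × 11 — all composite.
Thus m = 20 disproves the claim, and no smaller m works.

m = 20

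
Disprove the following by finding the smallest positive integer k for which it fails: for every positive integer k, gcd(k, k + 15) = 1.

k = 3

We need the least positive integer k for which gcd(k, k + 15) > 1.
For k = 1, 2 the conclusion holds.
k = 3: gcd(3, 18) = 3.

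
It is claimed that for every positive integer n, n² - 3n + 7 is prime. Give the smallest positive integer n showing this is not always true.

n = 6

A counterexample is any positive integer n such that n² - 3n + 7 is not prime; we check each in order.
For n = 1, 2, 3, 4, 5 the conclusion holds.
n = 6: n² - 3n + 7 = 25 = 5 × 5, composite.
So n = 6 is the smallest counterexample.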